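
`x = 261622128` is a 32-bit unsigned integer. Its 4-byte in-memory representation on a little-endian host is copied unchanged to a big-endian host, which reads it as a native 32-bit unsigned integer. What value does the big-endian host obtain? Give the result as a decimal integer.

261622128 in 32-bit hexadecimal is 0x0F980970.
Stored little-endian, the bytes at ascending addresses are 70 09 98 0F.
Read back as big-endian, the last byte is least significant, giving 0x7009980F.
0x7009980F = 1879676943.

1879676943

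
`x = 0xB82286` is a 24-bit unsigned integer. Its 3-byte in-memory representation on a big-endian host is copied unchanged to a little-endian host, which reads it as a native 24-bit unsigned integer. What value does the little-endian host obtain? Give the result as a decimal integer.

8790712

Stored big-endian, the bytes at ascending addresses are B8 22 86.
Read back as little-endian, the first byte is least significant, giving 0x8622B8.
0x8622B8 = 8790712.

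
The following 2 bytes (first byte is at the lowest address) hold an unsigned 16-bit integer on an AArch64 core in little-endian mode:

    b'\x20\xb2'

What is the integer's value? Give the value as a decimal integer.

In little-endian order the low byte comes first in memory.
Reassemble most-significant byte first: B2 20 → 0xB220.
0xB220 = 45600.

45600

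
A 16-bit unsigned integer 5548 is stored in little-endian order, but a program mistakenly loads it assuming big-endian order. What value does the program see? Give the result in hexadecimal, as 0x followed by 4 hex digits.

5548 in 16-bit hexadecimal is 0x15AC.
Stored little-endian, the bytes at ascending addresses are AC 15.
Read back as big-endian, the last byte is least significant, giving 0xAC15.

0xAC15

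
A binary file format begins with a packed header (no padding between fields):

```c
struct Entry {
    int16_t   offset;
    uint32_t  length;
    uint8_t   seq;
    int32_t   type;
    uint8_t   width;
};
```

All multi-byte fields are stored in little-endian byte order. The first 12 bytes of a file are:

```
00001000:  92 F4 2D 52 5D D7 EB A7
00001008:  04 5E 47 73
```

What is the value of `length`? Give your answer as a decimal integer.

3613217325

`length` follows `offset` (2 bytes), so it starts at byte offset 2 and occupies 4 bytes.
Bytes at offsets 2..5: 2D 52 5D D7.
In little-endian order the low byte comes first in memory.
Reassemble most-significant byte first: D7 5D 52 2D → 0xD75D522D.
0xD75D522D = 3613217325.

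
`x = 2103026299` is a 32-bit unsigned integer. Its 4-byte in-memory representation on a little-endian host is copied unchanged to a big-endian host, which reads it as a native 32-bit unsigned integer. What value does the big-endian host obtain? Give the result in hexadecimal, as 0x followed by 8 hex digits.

0x7BA2597D

2103026299 in 32-bit hexadecimal is 0x7D59A27B.
Stored little-endian, the bytes at ascending addresses are 7B A2 59 7D.
Read back as big-endian, the last byte is least significant, giving 0x7BA2597D.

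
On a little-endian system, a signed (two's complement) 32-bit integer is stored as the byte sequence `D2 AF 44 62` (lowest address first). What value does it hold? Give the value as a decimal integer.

1648668626

Little-endian: lowest address holds the least-significant byte.
Reassemble most-significant byte first: 62 44 AF D2 → 0x6244AFD2.
0x6244AFD2 = 1648668626.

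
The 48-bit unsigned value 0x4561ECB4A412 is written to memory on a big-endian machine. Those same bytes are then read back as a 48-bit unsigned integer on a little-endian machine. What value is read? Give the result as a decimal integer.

Stored big-endian, the bytes at ascending addresses are 45 61 EC B4 A4 12.
Read back as little-endian, the first byte is least significant, giving 0x12A4B4EC6145.
0x12A4B4EC6145 = 20498619326789.

20498619326789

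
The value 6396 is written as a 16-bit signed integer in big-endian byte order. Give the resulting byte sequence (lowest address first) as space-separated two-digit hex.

6396 in hexadecimal, padded to 16 bits, is 0x18FC.
Split into bytes (most-significant first): 18 FC.
In big-endian order the high byte comes first in memory.
So the memory order matches the most-significant-first order: 18 FC.

18 FC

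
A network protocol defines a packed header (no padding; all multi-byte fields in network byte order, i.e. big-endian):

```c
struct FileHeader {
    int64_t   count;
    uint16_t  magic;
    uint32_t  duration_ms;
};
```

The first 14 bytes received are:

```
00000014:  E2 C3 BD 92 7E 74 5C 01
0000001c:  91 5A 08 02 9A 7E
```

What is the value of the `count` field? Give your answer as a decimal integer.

`count` is the first field, at byte offset 0, occupying 8 bytes.
Bytes at offsets 0..7: E2 C3 BD 92 7E 74 5C 01.
Big-endian stores the most-significant byte at the lowest address.
The bytes are already most-significant first: 0xE2C3BD927E745C01.
Top bit is set, so as a signed 64-bit value this is 0xE2C3BD927E745C01 − 2^64 = -2106631763794830335.

-2106631763794830335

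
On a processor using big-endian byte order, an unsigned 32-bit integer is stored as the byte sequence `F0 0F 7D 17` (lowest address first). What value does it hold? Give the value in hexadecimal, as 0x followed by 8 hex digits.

Big-endian stores the most-significant byte at the lowest address.
The bytes are already most-significant first: 0xF00F7D17.

0xF00F7D17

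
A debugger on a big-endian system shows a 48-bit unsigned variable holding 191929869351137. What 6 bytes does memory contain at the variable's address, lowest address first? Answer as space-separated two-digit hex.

191929869351137 in hexadecimal, padded to 48 bits, is 0xAE8F27AF38E1.
Split into bytes (most-significant first): AE 8F 27 AF 38 E1.
Big-endian: lowest address holds the most-significant byte.
So the memory order matches the most-significant-first order: AE 8F 27 AF 38 E1.

AE 8F 27 AF 38 E1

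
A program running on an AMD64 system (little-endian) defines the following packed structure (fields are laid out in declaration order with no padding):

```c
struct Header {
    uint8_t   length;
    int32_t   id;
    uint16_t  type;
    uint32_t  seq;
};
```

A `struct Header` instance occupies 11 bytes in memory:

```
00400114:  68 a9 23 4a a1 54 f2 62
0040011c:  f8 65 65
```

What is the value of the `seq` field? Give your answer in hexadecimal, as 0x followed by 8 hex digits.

0x6565F862

`seq` follows `length` (1 B), `id` (4 B), `type` (2 B), so it starts at offset 1 + 4 + 2 = 7 and occupies 4 bytes.
Bytes at offsets 7..10: 62 F8 65 65.
Little-endian stores the least-significant byte at the lowest address.
Reassemble most-significant byte first: 65 65 F8 62 → 0x6565F862.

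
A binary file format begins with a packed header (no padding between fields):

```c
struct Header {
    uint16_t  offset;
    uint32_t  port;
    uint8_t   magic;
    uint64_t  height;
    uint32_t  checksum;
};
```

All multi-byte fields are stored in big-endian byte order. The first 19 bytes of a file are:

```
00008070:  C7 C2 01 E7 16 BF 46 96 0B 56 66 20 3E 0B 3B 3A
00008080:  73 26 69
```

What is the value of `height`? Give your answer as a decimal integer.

10811830327060597563

`height` follows `offset` (2 B), `port` (4 B), `magic` (1 B), so it starts at offset 2 + 4 + 1 = 7 and occupies 8 bytes.
Bytes at offsets 7..14: 96 0B 56 66 20 3E 0B 3B.
Big-endian stores the most-significant byte at the lowest address.
The bytes are already most-significant first: 0x960B5666203E0B3B.
0x960B5666203E0B3B = 10811830327060597563.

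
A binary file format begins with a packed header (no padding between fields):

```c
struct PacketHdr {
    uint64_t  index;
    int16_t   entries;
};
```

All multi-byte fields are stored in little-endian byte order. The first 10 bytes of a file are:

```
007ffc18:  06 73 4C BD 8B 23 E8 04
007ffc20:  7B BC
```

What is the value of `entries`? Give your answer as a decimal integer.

-17285

`entries` follows `index` (8 bytes), so it starts at byte offset 8 and occupies 2 bytes.
Bytes at offsets 8..9: 7B BC.
In little-endian order the low byte comes first in memory.
Reassemble most-significant byte first: BC 7B → 0xBC7B.
Top bit is set, so as a signed 16-bit value this is 0xBC7B − 2^16 = -17285.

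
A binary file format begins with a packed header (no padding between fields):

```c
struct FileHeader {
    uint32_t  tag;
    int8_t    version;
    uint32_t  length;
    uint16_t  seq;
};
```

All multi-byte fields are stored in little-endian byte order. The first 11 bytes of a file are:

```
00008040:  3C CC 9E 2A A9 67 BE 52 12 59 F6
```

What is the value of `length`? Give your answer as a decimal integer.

`length` follows `tag` (4 B), `version` (1 B), so it starts at offset 4 + 1 = 5 and occupies 4 bytes.
Bytes at offsets 5..8: 67 BE 52 12.
In little-endian order the low byte comes first in memory.
Reassemble most-significant byte first: 12 52 BE 67 → 0x1252BE67.
0x1252BE67 = 307412583.

307412583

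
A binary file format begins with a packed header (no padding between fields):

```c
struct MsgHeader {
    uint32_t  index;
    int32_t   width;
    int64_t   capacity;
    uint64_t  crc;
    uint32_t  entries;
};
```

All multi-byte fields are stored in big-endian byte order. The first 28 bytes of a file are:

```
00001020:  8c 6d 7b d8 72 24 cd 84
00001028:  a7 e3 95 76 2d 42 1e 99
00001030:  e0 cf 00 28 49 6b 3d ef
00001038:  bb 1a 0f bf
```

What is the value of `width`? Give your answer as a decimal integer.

1915014532

`width` follows `index` (4 bytes), so it starts at byte offset 4 and occupies 4 bytes.
Bytes at offsets 4..7: 72 24 CD 84.
Big-endian stores the most-significant byte at the lowest address.
The bytes are already most-significant first: 0x7224CD84.
0x7224CD84 = 1915014532.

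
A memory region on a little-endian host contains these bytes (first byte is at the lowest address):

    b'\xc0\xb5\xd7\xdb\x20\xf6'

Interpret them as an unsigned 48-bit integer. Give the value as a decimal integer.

270620987733440

In little-endian order the low byte comes first in memory.
Reassemble most-significant byte first: F6 20 DB D7 B5 C0 → 0xF620DBD7B5C0.
0xF620DBD7B5C0 = 270620987733440.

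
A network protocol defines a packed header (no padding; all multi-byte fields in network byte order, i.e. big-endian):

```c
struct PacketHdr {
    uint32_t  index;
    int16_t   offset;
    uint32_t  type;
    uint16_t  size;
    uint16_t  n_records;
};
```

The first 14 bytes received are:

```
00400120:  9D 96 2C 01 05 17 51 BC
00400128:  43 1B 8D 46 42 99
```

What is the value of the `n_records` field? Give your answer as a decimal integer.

17049

`n_records` follows `index` (4 B), `offset` (2 B), `type` (4 B), `size` (2 B), so it starts at offset 4 + 2 + 4 + 2 = 12 and occupies 2 bytes.
Bytes at offsets 12..13: 42 99.
Big-endian: lowest address holds the most-significant byte.
The bytes are already most-significant first: 0x4299.
0x4299 = 17049.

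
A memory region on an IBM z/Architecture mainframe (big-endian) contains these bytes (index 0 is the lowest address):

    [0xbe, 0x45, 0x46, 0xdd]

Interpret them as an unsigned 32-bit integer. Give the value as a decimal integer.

Big-endian: lowest address holds the most-significant byte.
The bytes are already most-significant first: 0xBE4546DD.
0xBE4546DD = 3192211165.

3192211165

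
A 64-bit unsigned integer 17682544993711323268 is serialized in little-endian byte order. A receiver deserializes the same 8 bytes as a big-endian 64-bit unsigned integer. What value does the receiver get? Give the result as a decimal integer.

9545386367991965173

17682544993711323268 in 64-bit hexadecimal is 0xF56504FC53067884.
Stored little-endian, the bytes at ascending addresses are 84 78 06 53 FC 04 65 F5.
Read back as big-endian, the last byte is least significant, giving 0x84780653FC0465F5.
0x84780653FC0465F5 = 9545386367991965173.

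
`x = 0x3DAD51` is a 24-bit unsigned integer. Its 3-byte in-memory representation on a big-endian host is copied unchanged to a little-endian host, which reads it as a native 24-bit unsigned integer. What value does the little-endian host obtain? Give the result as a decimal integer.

Stored big-endian, the bytes at ascending addresses are 3D AD 51.
Read back as little-endian, the first byte is least significant, giving 0x51AD3D.
0x51AD3D = 5352765.

5352765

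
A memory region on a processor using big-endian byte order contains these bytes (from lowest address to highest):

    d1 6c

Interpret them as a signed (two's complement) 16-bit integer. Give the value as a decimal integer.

Big-endian: lowest address holds the most-significant byte.
The bytes are already most-significant first: 0xD16C.
Top bit is set, so as a signed 16-bit value this is 0xD16C − 2^16 = -11924.

-11924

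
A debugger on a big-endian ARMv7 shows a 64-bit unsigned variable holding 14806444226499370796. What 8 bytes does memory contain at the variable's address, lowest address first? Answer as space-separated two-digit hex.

14806444226499370796 in hexadecimal, padded to 64 bits, is 0xCD7B0E937B20DF2C.
Split into bytes (most-significant first): CD 7B 0E 93 7B 20 DF 2C.
In big-endian order the high byte comes first in memory.
So the memory order matches the most-significant-first order: CD 7B 0E 93 7B 20 DF 2C.

CD 7B 0E 93 7B 20 DF 2C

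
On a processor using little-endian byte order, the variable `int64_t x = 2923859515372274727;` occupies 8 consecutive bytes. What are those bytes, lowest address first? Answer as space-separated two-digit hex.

2923859515372274727 in hexadecimal, padded to 64 bits, is 0x2893A2BCEAE90427.
Split into bytes (most-significant first): 28 93 A2 BC EA E9 04 27.
In little-endian order the low byte comes first in memory.
So at ascending addresses the bytes are 27 04 E9 EA BC A2 93 28.

27 04 E9 EA BC A2 93 28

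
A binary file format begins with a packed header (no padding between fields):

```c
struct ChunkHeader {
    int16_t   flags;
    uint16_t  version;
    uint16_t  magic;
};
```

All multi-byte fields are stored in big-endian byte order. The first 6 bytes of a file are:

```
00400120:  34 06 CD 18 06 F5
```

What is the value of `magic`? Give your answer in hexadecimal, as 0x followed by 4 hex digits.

`magic` follows `flags` (2 B), `version` (2 B), so it starts at offset 2 + 2 = 4 and occupies 2 bytes.
Bytes at offsets 4..5: 06 F5.
Big-endian: lowest address holds the most-significant byte.
The bytes are already most-significant first: 0x06F5.

0x06F5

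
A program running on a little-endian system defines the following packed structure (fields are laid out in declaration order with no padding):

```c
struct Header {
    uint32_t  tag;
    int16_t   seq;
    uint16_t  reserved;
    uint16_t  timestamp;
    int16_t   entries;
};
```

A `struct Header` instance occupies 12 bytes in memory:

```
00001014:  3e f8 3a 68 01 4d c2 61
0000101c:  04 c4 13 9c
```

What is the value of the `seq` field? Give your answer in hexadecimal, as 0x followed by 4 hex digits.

0x4D01

`seq` follows `tag` (4 bytes), so it starts at byte offset 4 and occupies 2 bytes.
Bytes at offsets 4..5: 01 4D.
In little-endian order the low byte comes first in memory.
Reassemble most-significant byte first: 4D 01 → 0x4D01.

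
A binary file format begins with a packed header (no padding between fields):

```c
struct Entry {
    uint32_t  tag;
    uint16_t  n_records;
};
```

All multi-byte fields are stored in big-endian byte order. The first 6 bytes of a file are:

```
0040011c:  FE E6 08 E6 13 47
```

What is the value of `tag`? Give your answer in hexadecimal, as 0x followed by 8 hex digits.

`tag` is the first field, at byte offset 0, occupying 4 bytes.
Bytes at offsets 0..3: FE E6 08 E6.
Big-endian stores the most-significant byte at the lowest address.
The bytes are already most-significant first: 0xFEE608E6.

0xFEE608E6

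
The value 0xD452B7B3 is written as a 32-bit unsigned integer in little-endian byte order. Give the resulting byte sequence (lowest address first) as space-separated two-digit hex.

B3 B7 52 D4

Split into bytes (most-significant first): D4 52 B7 B3.
Little-endian: lowest address holds the least-significant byte.
So at ascending addresses the bytes are B3 B7 52 D4.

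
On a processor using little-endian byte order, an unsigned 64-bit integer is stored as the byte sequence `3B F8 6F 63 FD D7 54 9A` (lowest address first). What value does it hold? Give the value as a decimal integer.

In little-endian order the low byte comes first in memory.
Reassemble most-significant byte first: 9A 54 D7 FD 63 6F F8 3B → 0x9A54D7FD636FF83B.
0x9A54D7FD636FF83B = 11120750863179577403.

11120750863179577403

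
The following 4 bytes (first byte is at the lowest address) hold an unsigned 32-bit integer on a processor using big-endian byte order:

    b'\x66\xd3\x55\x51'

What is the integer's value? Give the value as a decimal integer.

1725125969

In big-endian order the high byte comes first in memory.
The bytes are already most-significant first: 0x66D35551.
0x66D35551 = 1725125969.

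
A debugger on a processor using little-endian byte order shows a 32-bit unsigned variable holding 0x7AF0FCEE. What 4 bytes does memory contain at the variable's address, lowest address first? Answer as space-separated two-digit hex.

Split into bytes (most-significant first): 7A F0 FC EE.
In little-endian order the low byte comes first in memory.
So at ascending addresses the bytes are EE FC F0 7A.

EE FC F0 7A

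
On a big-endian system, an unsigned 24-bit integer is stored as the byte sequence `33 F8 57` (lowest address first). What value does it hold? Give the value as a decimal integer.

In big-endian order the high byte comes first in memory.
The bytes are already most-significant first: 0x33F857.
0x33F857 = 3405911.

3405911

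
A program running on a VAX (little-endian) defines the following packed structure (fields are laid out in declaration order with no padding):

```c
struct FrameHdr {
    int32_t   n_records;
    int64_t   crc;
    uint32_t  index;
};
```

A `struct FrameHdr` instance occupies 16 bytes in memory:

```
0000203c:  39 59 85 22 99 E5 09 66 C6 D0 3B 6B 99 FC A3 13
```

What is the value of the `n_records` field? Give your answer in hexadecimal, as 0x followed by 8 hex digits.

`n_records` is the first field, at byte offset 0, occupying 4 bytes.
Bytes at offsets 0..3: 39 59 85 22.
In little-endian order the low byte comes first in memory.
Reassemble most-significant byte first: 22 85 59 39 → 0x22855939.

0x22855939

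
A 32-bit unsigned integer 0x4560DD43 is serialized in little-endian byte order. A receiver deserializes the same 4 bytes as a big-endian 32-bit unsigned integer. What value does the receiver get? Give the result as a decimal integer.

1138581573

Stored little-endian, the bytes at ascending addresses are 43 DD 60 45.
Read back as big-endian, the last byte is least significant, giving 0x43DD6045.
0x43DD6045 = 1138581573.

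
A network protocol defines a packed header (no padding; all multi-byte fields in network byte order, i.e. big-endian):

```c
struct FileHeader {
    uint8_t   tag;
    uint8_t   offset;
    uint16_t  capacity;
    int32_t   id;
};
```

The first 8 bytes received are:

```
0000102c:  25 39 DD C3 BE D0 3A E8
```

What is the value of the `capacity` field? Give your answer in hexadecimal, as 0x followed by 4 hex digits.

`capacity` follows `tag` (1 B), `offset` (1 B), so it starts at offset 1 + 1 = 2 and occupies 2 bytes.
Bytes at offsets 2..3: DD C3.
In big-endian order the high byte comes first in memory.
The bytes are already most-significant first: 0xDDC3.

0xDDC3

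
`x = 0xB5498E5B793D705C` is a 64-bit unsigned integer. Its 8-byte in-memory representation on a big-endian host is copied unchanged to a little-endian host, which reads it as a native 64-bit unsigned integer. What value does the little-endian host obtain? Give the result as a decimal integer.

6660891440317352373

Stored big-endian, the bytes at ascending addresses are B5 49 8E 5B 79 3D 70 5C.
Read back as little-endian, the first byte is least significant, giving 0x5C703D795B8E49B5.
0x5C703D795B8E49B5 = 6660891440317352373.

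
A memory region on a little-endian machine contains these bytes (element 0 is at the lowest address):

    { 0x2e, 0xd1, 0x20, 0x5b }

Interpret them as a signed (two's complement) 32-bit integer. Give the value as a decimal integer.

1528877358

Little-endian stores the least-significant byte at the lowest address.
Reassemble most-significant byte first: 5B 20 D1 2E → 0x5B20D12E.
0x5B20D12E = 1528877358.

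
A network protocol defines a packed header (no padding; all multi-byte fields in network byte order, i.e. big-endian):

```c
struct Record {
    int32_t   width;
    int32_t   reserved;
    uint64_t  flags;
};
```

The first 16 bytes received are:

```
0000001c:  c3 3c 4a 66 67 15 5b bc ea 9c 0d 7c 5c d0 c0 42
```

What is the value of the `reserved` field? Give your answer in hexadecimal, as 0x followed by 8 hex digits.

0x67155BBC

`reserved` follows `width` (4 bytes), so it starts at byte offset 4 and occupies 4 bytes.
Bytes at offsets 4..7: 67 15 5B BC.
Big-endian: lowest address holds the most-significant byte.
The bytes are already most-significant first: 0x67155BBC.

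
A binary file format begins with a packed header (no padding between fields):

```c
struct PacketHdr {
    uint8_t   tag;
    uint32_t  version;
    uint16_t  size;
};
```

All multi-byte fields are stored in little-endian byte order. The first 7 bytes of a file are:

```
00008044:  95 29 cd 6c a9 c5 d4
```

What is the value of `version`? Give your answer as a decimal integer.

2842479913

`version` follows `tag` (1 byte), so it starts at byte offset 1 and occupies 4 bytes.
Bytes at offsets 1..4: 29 CD 6C A9.
Little-endian: lowest address holds the least-significant byte.
Reassemble most-significant byte first: A9 6C CD 29 → 0xA96CCD29.
0xA96CCD29 = 2842479913.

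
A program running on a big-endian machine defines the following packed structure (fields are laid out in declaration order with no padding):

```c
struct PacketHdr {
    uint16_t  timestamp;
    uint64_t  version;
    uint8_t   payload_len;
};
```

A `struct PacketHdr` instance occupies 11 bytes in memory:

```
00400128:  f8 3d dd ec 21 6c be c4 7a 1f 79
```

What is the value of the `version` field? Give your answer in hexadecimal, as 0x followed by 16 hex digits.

0xDDEC216CBEC47A1F

`version` follows `timestamp` (2 bytes), so it starts at byte offset 2 and occupies 8 bytes.
Bytes at offsets 2..9: DD EC 21 6C BE C4 7A 1F.
Big-endian stores the most-significant byte at the lowest address.
The bytes are already most-significant first: 0xDDEC216CBEC47A1F.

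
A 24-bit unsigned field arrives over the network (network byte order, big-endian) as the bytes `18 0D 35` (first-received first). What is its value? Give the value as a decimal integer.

Big-endian: lowest address holds the most-significant byte.
The bytes are already most-significant first: 0x180D35.
0x180D35 = 1576245.

1576245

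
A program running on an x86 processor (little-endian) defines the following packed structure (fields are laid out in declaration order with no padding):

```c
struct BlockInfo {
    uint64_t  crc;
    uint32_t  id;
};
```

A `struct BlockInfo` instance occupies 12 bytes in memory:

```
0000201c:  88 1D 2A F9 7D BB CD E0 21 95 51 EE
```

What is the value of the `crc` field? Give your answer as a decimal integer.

`crc` is the first field, at byte offset 0, occupying 8 bytes.
Bytes at offsets 0..7: 88 1D 2A F9 7D BB CD E0.
Little-endian stores the least-significant byte at the lowest address.
Reassemble most-significant byte first: E0 CD BB 7D F9 2A 1D 88 → 0xE0CDBB7DF92A1D88.
0xE0CDBB7DF92A1D88 = 16198809584447135112.

16198809584447135112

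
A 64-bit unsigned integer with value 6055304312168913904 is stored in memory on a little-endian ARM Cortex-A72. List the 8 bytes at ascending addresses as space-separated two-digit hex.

F0 1B B8 85 30 C3 08 54

6055304312168913904 in hexadecimal, padded to 64 bits, is 0x5408C33085B81BF0.
Split into bytes (most-significant first): 54 08 C3 30 85 B8 1B F0.
Little-endian: lowest address holds the least-significant byte.
So at ascending addresses the bytes are F0 1B B8 85 30 C3 08 54.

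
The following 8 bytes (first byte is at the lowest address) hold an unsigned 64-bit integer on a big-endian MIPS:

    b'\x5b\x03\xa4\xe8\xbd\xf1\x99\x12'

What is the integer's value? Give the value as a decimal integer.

6558266801907669266

Big-endian stores the most-significant byte at the lowest address.
The bytes are already most-significant first: 0x5B03A4E8BDF19912.
0x5B03A4E8BDF19912 = 6558266801907669266.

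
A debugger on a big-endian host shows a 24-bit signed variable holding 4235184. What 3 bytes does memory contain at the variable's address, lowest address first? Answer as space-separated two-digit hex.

4235184 in hexadecimal, padded to 24 bits, is 0x409FB0.
Split into bytes (most-significant first): 40 9F B0.
In big-endian order the high byte comes first in memory.
So the memory order matches the most-significant-first order: 40 9F B0.

40 9F B0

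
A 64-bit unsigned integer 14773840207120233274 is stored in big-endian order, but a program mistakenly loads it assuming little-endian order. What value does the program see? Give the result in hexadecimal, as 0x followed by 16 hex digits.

14773840207120233274 in 64-bit hexadecimal is 0xCD073964A9C8F33A.
Stored big-endian, the bytes at ascending addresses are CD 07 39 64 A9 C8 F3 3A.
Read back as little-endian, the first byte is least significant, giving 0x3AF3C8A9643907CD.

0x3AF3C8A9643907CD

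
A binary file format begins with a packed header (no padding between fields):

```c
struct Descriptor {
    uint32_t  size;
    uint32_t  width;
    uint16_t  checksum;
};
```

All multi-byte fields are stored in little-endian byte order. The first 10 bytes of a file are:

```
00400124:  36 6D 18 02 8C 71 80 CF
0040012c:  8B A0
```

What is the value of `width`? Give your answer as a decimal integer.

3481301388

`width` follows `size` (4 bytes), so it starts at byte offset 4 and occupies 4 bytes.
Bytes at offsets 4..7: 8C 71 80 CF.
Little-endian stores the least-significant byte at the lowest address.
Reassemble most-significant byte first: CF 80 71 8C → 0xCF80718C.
0xCF80718C = 3481301388.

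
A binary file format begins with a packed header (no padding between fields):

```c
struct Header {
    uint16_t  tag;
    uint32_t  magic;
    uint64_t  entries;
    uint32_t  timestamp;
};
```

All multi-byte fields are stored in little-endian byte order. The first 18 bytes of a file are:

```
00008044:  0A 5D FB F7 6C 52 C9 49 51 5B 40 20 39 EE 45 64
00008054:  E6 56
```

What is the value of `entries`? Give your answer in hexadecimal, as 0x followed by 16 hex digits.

`entries` follows `tag` (2 B), `magic` (4 B), so it starts at offset 2 + 4 = 6 and occupies 8 bytes.
Bytes at offsets 6..13: C9 49 51 5B 40 20 39 EE.
In little-endian order the low byte comes first in memory.
Reassemble most-significant byte first: EE 39 20 40 5B 51 49 C9 → 0xEE3920405B5149C9.

0xEE3920405B5149C9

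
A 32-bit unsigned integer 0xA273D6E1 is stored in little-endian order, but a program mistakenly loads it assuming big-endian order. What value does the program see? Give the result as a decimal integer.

Stored little-endian, the bytes at ascending addresses are E1 D6 73 A2.
Read back as big-endian, the last byte is least significant, giving 0xE1D673A2.
0xE1D673A2 = 3788927906.

3788927906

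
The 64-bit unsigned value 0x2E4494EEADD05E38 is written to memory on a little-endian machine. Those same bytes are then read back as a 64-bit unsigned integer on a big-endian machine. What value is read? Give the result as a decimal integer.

Stored little-endian, the bytes at ascending addresses are 38 5E D0 AD EE 94 44 2E.
Read back as big-endian, the last byte is least significant, giving 0x385ED0ADEE94442E.
0x385ED0ADEE94442E = 4061913359385379886.

4061913359385379886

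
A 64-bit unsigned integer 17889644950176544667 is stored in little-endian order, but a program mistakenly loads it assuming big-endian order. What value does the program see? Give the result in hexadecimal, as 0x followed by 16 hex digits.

17889644950176544667 in 64-bit hexadecimal is 0xF844C94C7D22379B.
Stored little-endian, the bytes at ascending addresses are 9B 37 22 7D 4C C9 44 F8.
Read back as big-endian, the last byte is least significant, giving 0x9B37227D4CC944F8.

0x9B37227D4CC944F8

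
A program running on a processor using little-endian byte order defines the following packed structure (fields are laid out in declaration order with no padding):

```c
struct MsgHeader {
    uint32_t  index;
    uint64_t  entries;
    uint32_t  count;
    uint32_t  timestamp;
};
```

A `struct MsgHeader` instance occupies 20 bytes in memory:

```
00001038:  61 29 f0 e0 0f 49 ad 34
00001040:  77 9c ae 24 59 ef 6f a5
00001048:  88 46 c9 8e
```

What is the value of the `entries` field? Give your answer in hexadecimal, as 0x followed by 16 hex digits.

`entries` follows `index` (4 bytes), so it starts at byte offset 4 and occupies 8 bytes.
Bytes at offsets 4..11: 0F 49 AD 34 77 9C AE 24.
Little-endian stores the least-significant byte at the lowest address.
Reassemble most-significant byte first: 24 AE 9C 77 34 AD 49 0F → 0x24AE9C7734AD490F.

0x24AE9C7734AD490F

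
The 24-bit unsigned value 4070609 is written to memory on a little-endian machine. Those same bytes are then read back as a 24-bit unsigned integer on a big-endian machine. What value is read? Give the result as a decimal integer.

13704254

4070609 in 24-bit hexadecimal is 0x3E1CD1.
Stored little-endian, the bytes at ascending addresses are D1 1C 3E.
Read back as big-endian, the last byte is least significant, giving 0xD11C3E.
0xD11C3E = 13704254.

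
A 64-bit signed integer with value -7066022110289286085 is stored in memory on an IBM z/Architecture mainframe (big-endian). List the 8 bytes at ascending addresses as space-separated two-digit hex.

Two's complement of -7066022110289286085 in 64 bits: 7066022110289286085 = 0x620F8DAC02D953C5; invert → 0x9DF07253FD26AC3A; add 1 → 0x9DF07253FD26AC3B.
Split into bytes (most-significant first): 9D F0 72 53 FD 26 AC 3B.
In big-endian order the high byte comes first in memory.
So the memory order matches the most-significant-first order: 9D F0 72 53 FD 26 AC 3B.

9D F0 72 53 FD 26 AC 3B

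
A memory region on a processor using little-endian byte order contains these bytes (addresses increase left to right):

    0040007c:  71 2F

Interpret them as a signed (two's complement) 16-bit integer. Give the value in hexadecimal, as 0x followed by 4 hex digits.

Little-endian: lowest address holds the least-significant byte.
Reassemble most-significant byte first: 2F 71 → 0x2F71.

0x2F71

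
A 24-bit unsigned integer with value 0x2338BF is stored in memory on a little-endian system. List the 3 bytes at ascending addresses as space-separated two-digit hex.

Split into bytes (most-significant first): 23 38 BF.
Little-endian stores the least-significant byte at the lowest address.
So at ascending addresses the bytes are BF 38 23.

BF 38 23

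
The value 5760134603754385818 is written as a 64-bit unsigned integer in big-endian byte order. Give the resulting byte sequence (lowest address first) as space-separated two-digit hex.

5760134603754385818 in hexadecimal, padded to 64 bits, is 0x4FF01BE75337319A.
Split into bytes (most-significant first): 4F F0 1B E7 53 37 31 9A.
Big-endian stores the most-significant byte at the lowest address.
So the memory order matches the most-significant-first order: 4F F0 1B E7 53 37 31 9A.

4F F0 1B E7 53 37 31 9A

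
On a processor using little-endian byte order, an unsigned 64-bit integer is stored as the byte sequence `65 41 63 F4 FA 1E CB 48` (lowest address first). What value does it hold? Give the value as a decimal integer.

5245320254193877349

Little-endian: lowest address holds the least-significant byte.
Reassemble most-significant byte first: 48 CB 1E FA F4 63 41 65 → 0x48CB1EFAF4634165.
0x48CB1EFAF4634165 = 5245320254193877349.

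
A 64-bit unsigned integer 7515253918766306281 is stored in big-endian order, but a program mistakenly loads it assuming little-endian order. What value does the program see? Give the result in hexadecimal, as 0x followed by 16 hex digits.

7515253918766306281 in 64-bit hexadecimal is 0x684B8B9F20ED93E9.
Stored big-endian, the bytes at ascending addresses are 68 4B 8B 9F 20 ED 93 E9.
Read back as little-endian, the first byte is least significant, giving 0xE993ED209F8B4B68.

0xE993ED209F8B4B68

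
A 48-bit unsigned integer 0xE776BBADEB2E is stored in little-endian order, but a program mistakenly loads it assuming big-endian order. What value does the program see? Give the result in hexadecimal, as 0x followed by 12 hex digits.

0x2EEBADBB76E7

Stored little-endian, the bytes at ascending addresses are 2E EB AD BB 76 E7.
Read back as big-endian, the last byte is least significant, giving 0x2EEBADBB76E7.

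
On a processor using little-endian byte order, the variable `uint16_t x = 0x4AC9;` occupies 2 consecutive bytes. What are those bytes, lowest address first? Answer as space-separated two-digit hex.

Split into bytes (most-significant first): 4A C9.
Little-endian: lowest address holds the least-significant byte.
So at ascending addresses the bytes are C9 4A.

C9 4A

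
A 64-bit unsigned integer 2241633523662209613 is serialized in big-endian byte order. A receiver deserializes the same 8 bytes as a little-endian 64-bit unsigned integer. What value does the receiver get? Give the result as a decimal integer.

2241633523662209613 in 64-bit hexadecimal is 0x1F1BE1D0267E424D.
Stored big-endian, the bytes at ascending addresses are 1F 1B E1 D0 26 7E 42 4D.
Read back as little-endian, the first byte is least significant, giving 0x4D427E26D0E11B1F.
0x4D427E26D0E11B1F = 5567150794561624863.

5567150794561624863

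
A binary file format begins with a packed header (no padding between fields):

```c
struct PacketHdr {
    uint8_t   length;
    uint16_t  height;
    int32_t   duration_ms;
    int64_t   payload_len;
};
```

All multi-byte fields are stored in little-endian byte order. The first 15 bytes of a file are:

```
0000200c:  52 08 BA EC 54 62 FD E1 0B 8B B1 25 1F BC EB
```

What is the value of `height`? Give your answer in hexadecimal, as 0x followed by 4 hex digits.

0xBA08

`height` follows `length` (1 byte), so it starts at byte offset 1 and occupies 2 bytes.
Bytes at offsets 1..2: 08 BA.
Little-endian stores the least-significant byte at the lowest address.
Reassemble most-significant byte first: BA 08 → 0xBA08.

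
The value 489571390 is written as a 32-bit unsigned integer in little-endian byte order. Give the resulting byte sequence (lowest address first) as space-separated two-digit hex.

3E 44 2E 1D

489571390 in hexadecimal, padded to 32 bits, is 0x1D2E443E.
Split into bytes (most-significant first): 1D 2E 44 3E.
In little-endian order the low byte comes first in memory.
So at ascending addresses the bytes are 3E 44 2E 1D.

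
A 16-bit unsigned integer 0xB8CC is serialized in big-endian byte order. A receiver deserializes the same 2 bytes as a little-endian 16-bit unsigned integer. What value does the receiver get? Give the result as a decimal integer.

52408

Stored big-endian, the bytes at ascending addresses are B8 CC.
Read back as little-endian, the first byte is least significant, giving 0xCCB8.
0xCCB8 = 52408.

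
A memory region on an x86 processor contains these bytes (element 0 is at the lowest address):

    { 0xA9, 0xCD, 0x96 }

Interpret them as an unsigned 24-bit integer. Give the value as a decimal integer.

9883049

In little-endian order the low byte comes first in memory.
Reassemble most-significant byte first: 96 CD A9 → 0x96CDA9.
0x96CDA9 = 9883049.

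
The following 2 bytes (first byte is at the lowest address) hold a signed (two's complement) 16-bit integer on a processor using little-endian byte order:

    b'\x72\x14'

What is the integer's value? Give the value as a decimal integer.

5234

Little-endian: lowest address holds the least-significant byte.
Reassemble most-significant byte first: 14 72 → 0x1472.
0x1472 = 5234.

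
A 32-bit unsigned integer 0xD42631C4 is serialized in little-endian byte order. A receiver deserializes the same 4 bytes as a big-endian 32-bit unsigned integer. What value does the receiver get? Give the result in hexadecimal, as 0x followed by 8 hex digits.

Stored little-endian, the bytes at ascending addresses are C4 31 26 D4.
Read back as big-endian, the last byte is least significant, giving 0xC43126D4.

0xC43126D4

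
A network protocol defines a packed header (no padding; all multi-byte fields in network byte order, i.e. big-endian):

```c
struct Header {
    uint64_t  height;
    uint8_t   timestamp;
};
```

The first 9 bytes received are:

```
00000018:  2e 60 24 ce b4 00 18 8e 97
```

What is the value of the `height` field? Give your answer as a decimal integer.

3341711393710676110

`height` is the first field, at byte offset 0, occupying 8 bytes.
Bytes at offsets 0..7: 2E 60 24 CE B4 00 18 8E.
Big-endian stores the most-significant byte at the lowest address.
The bytes are already most-significant first: 0x2E6024CEB400188E.
0x2E6024CEB400188E = 3341711393710676110.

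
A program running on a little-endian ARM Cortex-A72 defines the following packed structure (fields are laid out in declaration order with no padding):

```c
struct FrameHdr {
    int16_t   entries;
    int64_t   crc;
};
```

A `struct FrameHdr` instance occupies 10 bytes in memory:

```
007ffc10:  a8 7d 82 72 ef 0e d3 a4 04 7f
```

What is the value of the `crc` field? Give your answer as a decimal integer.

9152621569119318658

`crc` follows `entries` (2 bytes), so it starts at byte offset 2 and occupies 8 bytes.
Bytes at offsets 2..9: 82 72 EF 0E D3 A4 04 7F.
Little-endian: lowest address holds the least-significant byte.
Reassemble most-significant byte first: 7F 04 A4 D3 0E EF 72 82 → 0x7F04A4D30EEF7282.
0x7F04A4D30EEF7282 = 9152621569119318658.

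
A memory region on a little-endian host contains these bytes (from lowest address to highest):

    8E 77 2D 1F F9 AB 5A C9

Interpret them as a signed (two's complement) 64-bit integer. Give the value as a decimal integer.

-3937645837723797618

In little-endian order the low byte comes first in memory.
Reassemble most-significant byte first: C9 5A AB F9 1F 2D 77 8E → 0xC95AABF91F2D778E.
Top bit is set, so as a signed 64-bit value this is 0xC95AABF91F2D778E − 2^64 = -3937645837723797618.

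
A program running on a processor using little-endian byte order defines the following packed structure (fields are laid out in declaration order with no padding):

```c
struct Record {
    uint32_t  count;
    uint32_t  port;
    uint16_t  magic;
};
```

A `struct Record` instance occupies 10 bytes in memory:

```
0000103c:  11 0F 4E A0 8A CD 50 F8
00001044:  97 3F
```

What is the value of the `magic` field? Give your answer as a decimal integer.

16279

`magic` follows `count` (4 B), `port` (4 B), so it starts at offset 4 + 4 = 8 and occupies 2 bytes.
Bytes at offsets 8..9: 97 3F.
Little-endian stores the least-significant byte at the lowest address.
Reassemble most-significant byte first: 3F 97 → 0x3F97.
0x3F97 = 16279.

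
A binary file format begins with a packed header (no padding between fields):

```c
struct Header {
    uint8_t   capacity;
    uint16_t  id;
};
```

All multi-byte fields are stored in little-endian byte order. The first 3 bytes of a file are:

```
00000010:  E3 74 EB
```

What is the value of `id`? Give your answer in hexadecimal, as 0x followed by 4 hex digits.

`id` follows `capacity` (1 byte), so it starts at byte offset 1 and occupies 2 bytes.
Bytes at offsets 1..2: 74 EB.
Little-endian: lowest address holds the least-significant byte.
Reassemble most-significant byte first: EB 74 → 0xEB74.

0xEB74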